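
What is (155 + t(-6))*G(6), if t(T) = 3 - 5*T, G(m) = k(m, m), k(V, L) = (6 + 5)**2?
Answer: 22748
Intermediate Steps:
k(V, L) = 121 (k(V, L) = 11**2 = 121)
G(m) = 121
(155 + t(-6))*G(6) = (155 + (3 - 5*(-6)))*121 = (155 + (3 + 30))*121 = (155 + 33)*121 = 188*121 = 22748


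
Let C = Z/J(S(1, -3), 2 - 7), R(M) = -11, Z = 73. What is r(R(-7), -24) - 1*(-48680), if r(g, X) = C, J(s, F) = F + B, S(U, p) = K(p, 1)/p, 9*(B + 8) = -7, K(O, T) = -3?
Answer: 6035663/124 ≈ 48675.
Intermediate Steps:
B = -79/9 (B = -8 + (1/9)*(-7) = -8 - 7/9 = -79/9 ≈ -8.7778)
S(U, p) = -3/p
J(s, F) = -79/9 + F (J(s, F) = F - 79/9 = -79/9 + F)
C = -657/124 (C = 73/(-79/9 + (2 - 7)) = 73/(-79/9 - 5) = 73/(-124/9) = 73*(-9/124) = -657/124 ≈ -5.2984)
r(g, X) = -657/124
r(R(-7), -24) - 1*(-48680) = -657/124 - 1*(-48680) = -657/124 + 48680 = 6035663/124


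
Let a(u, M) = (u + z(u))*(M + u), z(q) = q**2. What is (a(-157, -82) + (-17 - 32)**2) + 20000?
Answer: -5831187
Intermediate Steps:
a(u, M) = (M + u)*(u + u**2) (a(u, M) = (u + u**2)*(M + u) = (M + u)*(u + u**2))
(a(-157, -82) + (-17 - 32)**2) + 20000 = (-157*(-82 - 157 + (-157)**2 - 82*(-157)) + (-17 - 32)**2) + 20000 = (-157*(-82 - 157 + 24649 + 12874) + (-49)**2) + 20000 = (-157*37284 + 2401) + 20000 = (-5853588 + 2401) + 20000 = -5851187 + 20000 = -5831187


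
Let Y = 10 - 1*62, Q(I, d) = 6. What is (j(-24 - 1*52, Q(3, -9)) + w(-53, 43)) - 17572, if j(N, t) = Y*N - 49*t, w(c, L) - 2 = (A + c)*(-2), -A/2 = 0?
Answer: -13806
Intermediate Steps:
A = 0 (A = -2*0 = 0)
w(c, L) = 2 - 2*c (w(c, L) = 2 + (0 + c)*(-2) = 2 + c*(-2) = 2 - 2*c)
Y = -52 (Y = 10 - 62 = -52)
j(N, t) = -52*N - 49*t
(j(-24 - 1*52, Q(3, -9)) + w(-53, 43)) - 17572 = ((-52*(-24 - 1*52) - 49*6) + (2 - 2*(-53))) - 17572 = ((-52*(-24 - 52) - 294) + (2 + 106)) - 17572 = ((-52*(-76) - 294) + 108) - 17572 = ((3952 - 294) + 108) - 17572 = (3658 + 108) - 17572 = 3766 - 17572 = -13806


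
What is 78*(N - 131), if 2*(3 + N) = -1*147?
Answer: -16185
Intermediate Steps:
N = -153/2 (N = -3 + (-1*147)/2 = -3 + (1/2)*(-147) = -3 - 147/2 = -153/2 ≈ -76.500)
78*(N - 131) = 78*(-153/2 - 131) = 78*(-415/2) = -16185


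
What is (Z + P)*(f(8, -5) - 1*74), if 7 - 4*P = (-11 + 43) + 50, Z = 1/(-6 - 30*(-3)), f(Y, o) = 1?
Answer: 57451/42 ≈ 1367.9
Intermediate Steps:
Z = 1/84 (Z = 1/(-6 + 90) = 1/84 ≈ 0.011905)
P = -75/4 (P = 7/4 - ((-11 + 43) + 50)/4 = 7/4 - (32 + 50)/4 = 7/4 - 1/4*82 = 7/4 - 41/2 = -75/4 ≈ -18.750)
(Z + P)*(f(8, -5) - 1*74) = (1/84 - 75/4)*(1 - 1*74) = -787*(1 - 74)/42 = -787/42*(-73) = 57451/42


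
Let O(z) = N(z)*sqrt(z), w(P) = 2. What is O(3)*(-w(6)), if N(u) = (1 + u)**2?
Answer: -32*sqrt(3) ≈ -55.426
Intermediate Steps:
O(z) = sqrt(z)*(1 + z)**2 (O(z) = (1 + z)**2*sqrt(z) = sqrt(z)*(1 + z)**2)
O(3)*(-w(6)) = (sqrt(3)*(1 + 3)**2)*(-1*2) = (sqrt(3)*4**2)*(-2) = (sqrt(3)*16)*(-2) = (16*sqrt(3))*(-2) = -32*sqrt(3)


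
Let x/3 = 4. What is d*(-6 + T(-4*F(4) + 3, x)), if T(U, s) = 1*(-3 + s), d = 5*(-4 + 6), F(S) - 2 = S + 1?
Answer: 30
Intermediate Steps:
x = 12 (x = 3*4 = 12)
F(S) = 3 + S (F(S) = 2 + (S + 1) = 2 + (1 + S) = 3 + S)
d = 10 (d = 5*2 = 10)
T(U, s) = -3 + s
d*(-6 + T(-4*F(4) + 3, x)) = 10*(-6 + (-3 + 12)) = 10*(-6 + 9) = 10*3 = 30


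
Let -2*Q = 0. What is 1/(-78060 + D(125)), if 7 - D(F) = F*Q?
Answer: -1/78053 ≈ -1.2812e-5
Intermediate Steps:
Q = 0 (Q = -½*0 = 0)
D(F) = 7 (D(F) = 7 - F*0 = 7 - 1*0 = 7 + 0 = 7)
1/(-78060 + D(125)) = 1/(-78060 + 7) = 1/(-78053) = -1/78053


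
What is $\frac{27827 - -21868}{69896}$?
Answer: $\frac{49695}{69896} \approx 0.71099$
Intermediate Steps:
$\frac{27827 - -21868}{69896} = \left(27827 + 21868\right) \frac{1}{69896} = 49695 \cdot \frac{1}{69896} = \frac{49695}{69896}$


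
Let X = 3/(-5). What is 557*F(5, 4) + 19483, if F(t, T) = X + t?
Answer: 109669/5 ≈ 21934.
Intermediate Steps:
X = -⅗ (X = 3*(-⅕) = -⅗ ≈ -0.60000)
F(t, T) = -⅗ + t
557*F(5, 4) + 19483 = 557*(-⅗ + 5) + 19483 = 557*(22/5) + 19483 = 12254/5 + 19483 = 109669/5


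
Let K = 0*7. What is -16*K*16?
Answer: 0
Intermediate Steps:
K = 0
-16*K*16 = -16*0*16 = 0*16 = 0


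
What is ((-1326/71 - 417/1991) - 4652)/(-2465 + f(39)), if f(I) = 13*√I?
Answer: 1627592775925/858009531874 + 8583653585*√39/858009531874 ≈ 1.9594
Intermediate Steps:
((-1326/71 - 417/1991) - 4652)/(-2465 + f(39)) = ((-1326/71 - 417/1991) - 4652)/(-2465 + 13*√39) = (-2669673/141361 - 4652)/(-2465 + 13*√39) = -660281045/(141361*(-2465 + 13*√39))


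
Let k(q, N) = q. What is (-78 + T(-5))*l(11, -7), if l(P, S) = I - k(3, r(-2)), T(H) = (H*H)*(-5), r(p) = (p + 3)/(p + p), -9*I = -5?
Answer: 4466/9 ≈ 496.22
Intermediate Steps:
I = 5/9 (I = -1/9*(-5) = 5/9 ≈ 0.55556)
r(p) = (3 + p)/(2*p) (r(p) = (3 + p)/((2*p)) = (3 + p)*(1/(2*p)) = (3 + p)/(2*p))
T(H) = -5*H**2 (T(H) = H**2*(-5) = -5*H**2)
l(P, S) = -22/9 (l(P, S) = 5/9 - 1*3 = 5/9 - 3 = -22/9)
(-78 + T(-5))*l(11, -7) = (-78 - 5*(-5)**2)*(-22/9) = (-78 - 5*25)*(-22/9) = (-78 - 125)*(-22/9) = -203*(-22/9) = 4466/9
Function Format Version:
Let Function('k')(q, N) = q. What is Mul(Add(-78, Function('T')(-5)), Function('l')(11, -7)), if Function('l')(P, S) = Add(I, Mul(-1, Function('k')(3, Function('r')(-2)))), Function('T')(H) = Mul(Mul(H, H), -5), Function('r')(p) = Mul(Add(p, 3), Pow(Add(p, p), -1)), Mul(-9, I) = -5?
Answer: Rational(4466, 9) ≈ 496.22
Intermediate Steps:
I = Rational(5, 9) (I = Mul(Rational(-1, 9), -5) = Rational(5, 9) ≈ 0.55556)
Function('r')(p) = Mul(Rational(1, 2), Pow(p, -1), Add(3, p)) (Function('r')(p) = Mul(Add(3, p), Pow(Mul(2, p), -1)) = Mul(Add(3, p), Mul(Rational(1, 2), Pow(p, -1))) = Mul(Rational(1, 2), Pow(p, -1), Add(3, p)))
Function('T')(H) = Mul(-5, Pow(H, 2)) (Function('T')(H) = Mul(Pow(H, 2), -5) = Mul(-5, Pow(H, 2)))
Function('l')(P, S) = Rational(-22, 9) (Function('l')(P, S) = Add(Rational(5, 9), Mul(-1, 3)) = Add(Rational(5, 9), -3) = Rational(-22, 9))
Mul(Add(-78, Function('T')(-5)), Function('l')(11, -7)) = Mul(Add(-78, Mul(-5, Pow(-5, 2))), Rational(-22, 9)) = Mul(Add(-78, Mul(-5, 25)), Rational(-22, 9)) = Mul(Add(-78, -125), Rational(-22, 9)) = Mul(-203, Rational(-22, 9)) = Rational(4466, 9)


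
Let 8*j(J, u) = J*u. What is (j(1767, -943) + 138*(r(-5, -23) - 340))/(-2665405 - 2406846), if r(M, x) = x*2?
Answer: 2092425/40578008 ≈ 0.051565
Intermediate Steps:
r(M, x) = 2*x
j(J, u) = J*u/8 (j(J, u) = (J*u)/8 = J*u/8)
(j(1767, -943) + 138*(r(-5, -23) - 340))/(-2665405 - 2406846) = ((⅛)*1767*(-943) + 138*(2*(-23) - 340))/(-2665405 - 2406846) = (-1666281/8 + 138*(-46 - 340))/(-5072251) = (-1666281/8 + 138*(-386))*(-1/5072251) = (-1666281/8 - 53268)*(-1/5072251) = -2092425/8*(-1/5072251) = 2092425/40578008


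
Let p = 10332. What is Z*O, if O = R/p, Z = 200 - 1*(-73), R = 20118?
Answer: 43589/82 ≈ 531.57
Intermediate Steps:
Z = 273 (Z = 200 + 73 = 273)
O = 479/246 (O = 20118/10332 = 20118*(1/10332) = 479/246 ≈ 1.9472)
Z*O = 273*(479/246) = 43589/82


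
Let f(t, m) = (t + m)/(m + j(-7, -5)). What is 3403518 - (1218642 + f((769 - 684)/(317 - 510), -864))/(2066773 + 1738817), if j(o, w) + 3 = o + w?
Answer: 46751799772576807/13736317590 ≈ 3.4035e+6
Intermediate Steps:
j(o, w) = -3 + o + w (j(o, w) = -3 + (o + w) = -3 + o + w)
f(t, m) = (m + t)/(-15 + m) (f(t, m) = (t + m)/(m + (-3 - 7 - 5)) = (m + t)/(m - 15) = (m + t)/(-15 + m))
3403518 - (1218642 + f((769 - 684)/(317 - 510), -864))/(2066773 + 1738817) = 3403518 - (1218642 + (-864 + (769 - 684)/(317 - 510))/(-15 - 864))/(2066773 + 1738817) = 3403518 - (1218642 + (-864 + 85/(-193))/(-879))/3805590 = 3403518 - (1218642 - (-864 + 85*(-1/193))/879)/3805590 = 3403518 - (1218642 - (-864 - 85/193)/879)/3805590 = 3403518 - (1218642 - 1/879*(-166837/193))/3805590 = 3403518 - (1218642 + 166837/169647)/3805590 = 3403518 - 206739126211/(169647*3805590) = 3403518 - 1*4398704813/13736317590 = 3403518 - 4398704813/13736317590 = 46751799772576807/13736317590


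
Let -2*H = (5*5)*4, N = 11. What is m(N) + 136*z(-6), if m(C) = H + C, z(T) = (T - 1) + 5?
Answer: -311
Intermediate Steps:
z(T) = 4 + T (z(T) = (-1 + T) + 5 = 4 + T)
H = -50 (H = -5*5*4/2 = -25*4/2 = -½*100 = -50)
m(C) = -50 + C
m(N) + 136*z(-6) = (-50 + 11) + 136*(4 - 6) = -39 + 136*(-2) = -39 - 272 = -311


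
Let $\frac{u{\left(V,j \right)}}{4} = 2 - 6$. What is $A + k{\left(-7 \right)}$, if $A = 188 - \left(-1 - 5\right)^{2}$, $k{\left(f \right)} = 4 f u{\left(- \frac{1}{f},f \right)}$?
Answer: $600$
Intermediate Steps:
$u{\left(V,j \right)} = -16$ ($u{\left(V,j \right)} = 4 \left(2 - 6\right) = 4 \left(-4\right) = -16$)
$k{\left(f \right)} = - 64 f$ ($k{\left(f \right)} = 4 f \left(-16\right) = - 64 f$)
$A = 152$ ($A = 188 - \left(-6\right)^{2} = 188 - 36 = 152$)
$A + k{\left(-7 \right)} = 152 - -448 = 152 + 448 = 600$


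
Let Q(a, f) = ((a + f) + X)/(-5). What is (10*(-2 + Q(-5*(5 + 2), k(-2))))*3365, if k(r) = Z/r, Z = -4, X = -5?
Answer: 188440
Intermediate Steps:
k(r) = -4/r
Q(a, f) = 1 - a/5 - f/5 (Q(a, f) = ((a + f) - 5)/(-5) = (-5 + a + f)*(-⅕) = 1 - a/5 - f/5)
(10*(-2 + Q(-5*(5 + 2), k(-2))))*3365 = (10*(-2 + (1 - (-1)*(5 + 2) - (-4)/(5*(-2)))))*3365 = (10*(-2 + (1 - (-1)*7 - (-4)*(-1)/(5*2))))*3365 = (10*(-2 + (1 - ⅕*(-35) - ⅕*2)))*3365 = (10*(-2 + (1 + 7 - ⅖)))*3365 = (10*(-2 + 38/5))*3365 = (10*(28/5))*3365 = 56*3365 = 188440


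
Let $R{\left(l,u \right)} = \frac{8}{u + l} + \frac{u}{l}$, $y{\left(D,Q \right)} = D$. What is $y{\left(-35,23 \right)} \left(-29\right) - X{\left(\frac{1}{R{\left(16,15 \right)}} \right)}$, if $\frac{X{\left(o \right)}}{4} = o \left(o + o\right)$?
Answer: $\frac{354955607}{351649} \approx 1009.4$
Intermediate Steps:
$R{\left(l,u \right)} = \frac{8}{l + u} + \frac{u}{l}$
$X{\left(o \right)} = 8 o^{2}$ ($X{\left(o \right)} = 4 o \left(o + o\right) = 4 o 2 o = 4 \cdot 2 o^{2} = 8 o^{2}$)
$y{\left(-35,23 \right)} \left(-29\right) - X{\left(\frac{1}{R{\left(16,15 \right)}} \right)} = \left(-35\right) \left(-29\right) - 8 \left(\frac{1}{\frac{1}{16} \frac{1}{16 + 15} \left(15^{2} + 8 \cdot 16 + 16 \cdot 15\right)}\right)^{2} = 1015 - 8 \left(\frac{1}{\frac{1}{16} \cdot \frac{1}{31} \left(225 + 128 + 240\right)}\right)^{2} = 1015 - 8 \left(\frac{1}{\frac{1}{16} \cdot \frac{1}{31} \cdot 593}\right)^{2} = 1015 - 8 \left(\frac{1}{\frac{593}{496}}\right)^{2} = 1015 - 8 \left(\frac{496}{593}\right)^{2} = 1015 - 8 \cdot \frac{246016}{351649} = 1015 - \frac{1968128}{351649} = \frac{354955607}{351649}$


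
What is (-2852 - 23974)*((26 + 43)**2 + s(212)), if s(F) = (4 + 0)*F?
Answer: -150467034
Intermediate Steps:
s(F) = 4*F
(-2852 - 23974)*((26 + 43)**2 + s(212)) = (-2852 - 23974)*((26 + 43)**2 + 4*212) = -26826*(69**2 + 848) = -26826*(4761 + 848) = -26826*5609 = -150467034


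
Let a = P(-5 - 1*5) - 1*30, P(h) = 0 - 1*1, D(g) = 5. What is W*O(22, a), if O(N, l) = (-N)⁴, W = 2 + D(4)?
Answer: 1639792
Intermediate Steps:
W = 7 (W = 2 + 5 = 7)
P(h) = -1 (P(h) = 0 - 1 = -1)
a = -31 (a = -1 - 1*30 = -1 - 30 = -31)
O(N, l) = N⁴
W*O(22, a) = 7*22⁴ = 7*234256 = 1639792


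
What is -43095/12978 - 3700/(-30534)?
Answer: -479155/149762 ≈ -3.1994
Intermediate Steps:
-43095/12978 - 3700/(-30534) = -43095*1/12978 - 3700*(-1/30534) = -14365/4326 + 1850/15267 = -479155/149762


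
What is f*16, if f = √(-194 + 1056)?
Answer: 16*√862 ≈ 469.76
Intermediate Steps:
f = √862 ≈ 29.360
f*16 = √862*16 = 16*√862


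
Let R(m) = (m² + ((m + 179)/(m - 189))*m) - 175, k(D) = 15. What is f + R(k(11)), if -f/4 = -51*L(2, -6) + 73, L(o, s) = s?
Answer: -42999/29 ≈ -1482.7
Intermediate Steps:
R(m) = -175 + m² + m*(179 + m)/(-189 + m) (R(m) = (m² + ((179 + m)/(-189 + m))*m) - 175 = (m² + m*(179 + m)/(-189 + m)) - 175 = -175 + m² + m*(179 + m)/(-189 + m))
f = -1516 (f = -4*(-51*(-6) + 73) = -4*(306 + 73) = -4*379 = -1516)
f + R(k(11)) = -1516 + (33075 + 15³ - 188*15² + 4*15)/(-189 + 15) = -1516 + (33075 + 3375 - 188*225 + 60)/(-174) = -1516 - (33075 + 3375 - 42300 + 60)/174 = -1516 - 1/174*(-5790) = -1516 + 965/29 = -42999/29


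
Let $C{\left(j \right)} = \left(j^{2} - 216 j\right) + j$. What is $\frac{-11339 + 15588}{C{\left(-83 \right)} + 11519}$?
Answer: $\frac{607}{5179} \approx 0.1172$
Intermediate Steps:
$C{\left(j \right)} = j^{2} - 215 j$
$\frac{-11339 + 15588}{C{\left(-83 \right)} + 11519} = \frac{-11339 + 15588}{- 83 \left(-215 - 83\right) + 11519} = \frac{4249}{\left(-83\right) \left(-298\right) + 11519} = \frac{4249}{24734 + 11519} = \frac{4249}{36253} = 4249 \cdot \frac{1}{36253} = \frac{607}{5179}$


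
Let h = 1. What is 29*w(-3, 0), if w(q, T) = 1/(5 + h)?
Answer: 29/6 ≈ 4.8333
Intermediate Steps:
w(q, T) = ⅙ (w(q, T) = 1/(5 + 1) = 1/6 = ⅙)
29*w(-3, 0) = 29*(⅙) = 29/6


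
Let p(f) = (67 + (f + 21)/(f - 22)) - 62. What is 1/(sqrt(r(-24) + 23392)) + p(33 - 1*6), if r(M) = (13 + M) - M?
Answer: 73/5 + sqrt(23405)/23405 ≈ 14.607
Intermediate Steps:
r(M) = 13
p(f) = 5 + (21 + f)/(-22 + f) (p(f) = (67 + (21 + f)/(-22 + f)) - 62 = 5 + (21 + f)/(-22 + f))
1/(sqrt(r(-24) + 23392)) + p(33 - 1*6) = 1/(sqrt(13 + 23392)) + (-89 + 6*(33 - 1*6))/(-22 + (33 - 1*6)) = 1/(sqrt(23405)) + (-89 + 6*(33 - 6))/(-22 + (33 - 6)) = sqrt(23405)/23405 + (-89 + 6*27)/(-22 + 27) = sqrt(23405)/23405 + (-89 + 162)/5 = sqrt(23405)/23405 + (1/5)*73 = sqrt(23405)/23405 + 73/5 = 73/5 + sqrt(23405)/23405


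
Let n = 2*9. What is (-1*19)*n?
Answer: -342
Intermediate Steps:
n = 18
(-1*19)*n = -1*19*18 = -19*18 = -342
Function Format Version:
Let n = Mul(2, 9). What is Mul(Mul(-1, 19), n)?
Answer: -342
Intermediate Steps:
n = 18
Mul(Mul(-1, 19), n) = Mul(Mul(-1, 19), 18) = Mul(-19, 18) = -342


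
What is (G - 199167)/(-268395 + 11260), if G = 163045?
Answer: 36122/257135 ≈ 0.14048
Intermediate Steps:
(G - 199167)/(-268395 + 11260) = (163045 - 199167)/(-268395 + 11260) = -36122/(-257135) = -36122*(-1/257135) = 36122/257135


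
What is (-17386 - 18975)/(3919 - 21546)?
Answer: 36361/17627 ≈ 2.0628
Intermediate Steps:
(-17386 - 18975)/(3919 - 21546) = -36361/(-17627) = -36361*(-1/17627) = 36361/17627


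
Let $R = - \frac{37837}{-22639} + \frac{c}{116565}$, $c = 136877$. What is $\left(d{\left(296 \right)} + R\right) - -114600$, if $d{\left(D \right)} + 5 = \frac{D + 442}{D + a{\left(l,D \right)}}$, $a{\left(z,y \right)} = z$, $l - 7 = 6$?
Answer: $\frac{31149288872504309}{271808248605} \approx 1.146 \cdot 10^{5}$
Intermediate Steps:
$l = 13$ ($l = 7 + 6 = 13$)
$R = \frac{7509228308}{2638915035}$ ($R = - \frac{37837}{-22639} + \frac{136877}{116565} = \left(-37837\right) \left(- \frac{1}{22639}\right) + 136877 \cdot \frac{1}{116565} = \frac{37837}{22639} + \frac{136877}{116565} = \frac{7509228308}{2638915035} \approx 2.8456$)
$d{\left(D \right)} = -5 + \frac{442 + D}{13 + D}$ ($d{\left(D \right)} = -5 + \frac{D + 442}{D + 13} = -5 + \frac{442 + D}{13 + D}$)
$\left(d{\left(296 \right)} + R\right) - -114600 = \left(\frac{377 - 1184}{13 + 296} + \frac{7509228308}{2638915035}\right) - -114600 = \left(\frac{377 - 1184}{309} + \frac{7509228308}{2638915035}\right) + 114600 = \left(\frac{1}{309} \left(-807\right) + \frac{7509228308}{2638915035}\right) + 114600 = \left(- \frac{269}{103} + \frac{7509228308}{2638915035}\right) + 114600 = \frac{63582371309}{271808248605} + 114600 = \frac{31149288872504309}{271808248605}$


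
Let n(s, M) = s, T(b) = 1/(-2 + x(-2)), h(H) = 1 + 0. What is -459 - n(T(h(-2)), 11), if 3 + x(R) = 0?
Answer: -2294/5 ≈ -458.80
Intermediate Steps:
h(H) = 1
x(R) = -3 (x(R) = -3 + 0 = -3)
T(b) = -1/5 (T(b) = 1/(-2 - 3) = 1/(-5) = -1/5)
-459 - n(T(h(-2)), 11) = -459 - 1*(-1/5) = -459 + 1/5 = -2294/5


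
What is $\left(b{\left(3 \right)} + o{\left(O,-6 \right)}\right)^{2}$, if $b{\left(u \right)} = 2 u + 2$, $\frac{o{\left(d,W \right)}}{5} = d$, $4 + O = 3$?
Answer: $9$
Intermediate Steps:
$O = -1$ ($O = -4 + 3 = -1$)
$o{\left(d,W \right)} = 5 d$
$b{\left(u \right)} = 2 + 2 u$
$\left(b{\left(3 \right)} + o{\left(O,-6 \right)}\right)^{2} = \left(\left(2 + 2 \cdot 3\right) + 5 \left(-1\right)\right)^{2} = \left(\left(2 + 6\right) - 5\right)^{2} = \left(8 - 5\right)^{2} = 3^{2} = 9$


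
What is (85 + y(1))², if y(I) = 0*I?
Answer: 7225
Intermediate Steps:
y(I) = 0
(85 + y(1))² = (85 + 0)² = 85² = 7225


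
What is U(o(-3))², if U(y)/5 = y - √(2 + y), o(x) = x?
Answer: 200 + 150*I ≈ 200.0 + 150.0*I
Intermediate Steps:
U(y) = -5*√(2 + y) + 5*y (U(y) = 5*(y - √(2 + y)) = -5*√(2 + y) + 5*y)
U(o(-3))² = (-5*√(2 - 3) + 5*(-3))² = (-5*I - 15)² = (-15 - 5*I)²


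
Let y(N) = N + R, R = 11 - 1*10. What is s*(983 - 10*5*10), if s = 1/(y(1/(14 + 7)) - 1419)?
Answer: -10143/29777 ≈ -0.34063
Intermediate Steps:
R = 1 (R = 11 - 10 = 1)
y(N) = 1 + N (y(N) = N + 1 = 1 + N)
s = -21/29777 (s = 1/((1 + 1/(14 + 7)) - 1419) = 1/((1 + 1/21) - 1419) = 1/(22/21 - 1419) = 1/(-29777/21) = -21/29777 ≈ -0.00070524)
s*(983 - 10*5*10) = -21*(983 - 10*5*10)/29777 = -21*(983 - 50*10)/29777 = -21*(983 - 500)/29777 = -21/29777*483 = -10143/29777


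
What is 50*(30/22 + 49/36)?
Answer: 26975/198 ≈ 136.24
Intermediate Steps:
50*(30/22 + 49/36) = 50*(30*(1/22) + 49*(1/36)) = 50*(15/11 + 49/36) = 50*(1079/396) = 26975/198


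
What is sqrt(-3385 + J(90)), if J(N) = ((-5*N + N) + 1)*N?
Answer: 11*I*sqrt(295) ≈ 188.93*I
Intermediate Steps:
J(N) = N*(1 - 4*N) (J(N) = (-4*N + 1)*N = (1 - 4*N)*N = N*(1 - 4*N))
sqrt(-3385 + J(90)) = sqrt(-3385 + 90*(1 - 4*90)) = sqrt(-3385 + 90*(1 - 360)) = sqrt(-3385 + 90*(-359)) = sqrt(-3385 - 32310) = sqrt(-35695) = 11*I*sqrt(295)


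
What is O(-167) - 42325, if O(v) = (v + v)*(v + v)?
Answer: 69231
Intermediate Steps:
O(v) = 4*v² (O(v) = (2*v)*(2*v) = 4*v²)
O(-167) - 42325 = 4*(-167)² - 42325 = 4*27889 - 42325 = 111556 - 42325 = 69231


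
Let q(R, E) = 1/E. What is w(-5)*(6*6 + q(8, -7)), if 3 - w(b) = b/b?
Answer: 502/7 ≈ 71.714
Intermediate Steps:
w(b) = 2 (w(b) = 3 - b/b = 3 - 1*1 = 3 - 1 = 2)
w(-5)*(6*6 + q(8, -7)) = 2*(6*6 + 1/(-7)) = 2*(36 - 1/7) = 2*(251/7) = 502/7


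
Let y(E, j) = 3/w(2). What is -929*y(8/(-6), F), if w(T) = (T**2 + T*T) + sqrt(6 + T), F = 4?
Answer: -2787/7 + 2787*sqrt(2)/28 ≈ -257.38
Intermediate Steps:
w(T) = sqrt(6 + T) + 2*T**2 (w(T) = (T**2 + T**2) + sqrt(6 + T) = 2*T**2 + sqrt(6 + T) = sqrt(6 + T) + 2*T**2)
y(E, j) = 3/(8 + 2*sqrt(2)) (y(E, j) = 3/(sqrt(6 + 2) + 2*2**2) = 3/(sqrt(8) + 2*4) = 3/(2*sqrt(2) + 8) = 3/(8 + 2*sqrt(2)))
-929*y(8/(-6), F) = -929*(3/7 - 3*sqrt(2)/28) = -2787/7 + 2787*sqrt(2)/28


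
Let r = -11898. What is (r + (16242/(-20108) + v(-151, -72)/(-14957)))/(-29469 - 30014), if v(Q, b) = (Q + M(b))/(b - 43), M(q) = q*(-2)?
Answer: 205771234114093/1028665273354510 ≈ 0.20004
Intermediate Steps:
M(q) = -2*q
v(Q, b) = (Q - 2*b)/(-43 + b) (v(Q, b) = (Q - 2*b)/(b - 43) = (Q - 2*b)/(-43 + b))
(r + (16242/(-20108) + v(-151, -72)/(-14957)))/(-29469 - 30014) = (-11898 + (16242/(-20108) + ((-151 - 2*(-72))/(-43 - 72))/(-14957)))/(-29469 - 30014) = (-11898 + (16242*(-1/20108) + ((-151 + 144)/(-115))*(-1/14957)))/(-59483) = (-11898 + (-8121/10054 - 1/115*(-7)*(-1/14957)))*(-1/59483) = (-11898 + (-8121/10054 + (7/115)*(-1/14957)))*(-1/59483) = (-11898 + (-8121/10054 - 7/1720055))*(-1/59483) = (-11898 - 13968637033/17293432970)*(-1/59483) = -205771234114093/17293432970*(-1/59483) = 205771234114093/1028665273354510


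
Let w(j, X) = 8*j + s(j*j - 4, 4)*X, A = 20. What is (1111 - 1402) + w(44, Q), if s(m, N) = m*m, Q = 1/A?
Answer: 933461/5 ≈ 1.8669e+5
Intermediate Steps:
Q = 1/20 ≈ 0.050000
s(m, N) = m²
w(j, X) = 8*j + X*(-4 + j²)² (w(j, X) = 8*j + (j*j - 4)²*X = 8*j + (j² - 4)²*X = 8*j + (-4 + j²)²*X = 8*j + X*(-4 + j²)²)
(1111 - 1402) + w(44, Q) = (1111 - 1402) + (8*44 + (-4 + 44²)²/20) = -291 + (352 + (-4 + 1936)²/20) = -291 + (352 + (1/20)*1932²) = -291 + (352 + (1/20)*3732624) = -291 + (352 + 933156/5) = -291 + 934916/5 = 933461/5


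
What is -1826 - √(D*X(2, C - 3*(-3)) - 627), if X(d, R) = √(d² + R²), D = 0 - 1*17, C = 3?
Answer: -1826 - I*√(627 + 34*√37) ≈ -1826.0 - 28.876*I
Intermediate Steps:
D = -17 (D = 0 - 17 = -17)
X(d, R) = √(R² + d²)
-1826 - √(D*X(2, C - 3*(-3)) - 627) = -1826 - √(-17*√((3 - 3*(-3))² + 2²) - 627) = -1826 - √(-17*√((3 + 9)² + 4) - 627) = -1826 - √(-17*√(12² + 4) - 627) = -1826 - √(-17*√(144 + 4) - 627) = -1826 - √(-34*√37 - 627) = -1826 - √(-627 - 34*√37)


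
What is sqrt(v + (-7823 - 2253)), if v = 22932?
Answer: 2*sqrt(3214) ≈ 113.38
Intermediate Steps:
sqrt(v + (-7823 - 2253)) = sqrt(22932 + (-7823 - 2253)) = sqrt(22932 - 10076) = sqrt(12856) = 2*sqrt(3214)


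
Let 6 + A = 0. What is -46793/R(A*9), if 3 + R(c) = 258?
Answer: -46793/255 ≈ -183.50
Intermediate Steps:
A = -6 (A = -6 + 0 = -6)
R(c) = 255 (R(c) = -3 + 258 = 255)
-46793/R(A*9) = -46793/255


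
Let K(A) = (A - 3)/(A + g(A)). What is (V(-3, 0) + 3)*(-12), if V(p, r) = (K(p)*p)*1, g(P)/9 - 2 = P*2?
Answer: -396/13 ≈ -30.462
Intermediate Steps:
g(P) = 18 + 18*P (g(P) = 18 + 9*(P*2) = 18 + 9*(2*P) = 18 + 18*P)
K(A) = (-3 + A)/(18 + 19*A) (K(A) = (A - 3)/(A + (18 + 18*A)) = (-3 + A)/(18 + 19*A))
V(p, r) = p*(-3 + p)/(18 + 19*p) (V(p, r) = (((-3 + p)/(18 + 19*p))*p)*1 = (p*(-3 + p)/(18 + 19*p))*1 = p*(-3 + p)/(18 + 19*p))
(V(-3, 0) + 3)*(-12) = (-3*(-3 - 3)/(18 + 19*(-3)) + 3)*(-12) = (-3*(-6)/(18 - 57) + 3)*(-12) = (-3*(-6)/(-39) + 3)*(-12) = (-3*(-1/39)*(-6) + 3)*(-12) = (-6/13 + 3)*(-12) = (33/13)*(-12) = -396/13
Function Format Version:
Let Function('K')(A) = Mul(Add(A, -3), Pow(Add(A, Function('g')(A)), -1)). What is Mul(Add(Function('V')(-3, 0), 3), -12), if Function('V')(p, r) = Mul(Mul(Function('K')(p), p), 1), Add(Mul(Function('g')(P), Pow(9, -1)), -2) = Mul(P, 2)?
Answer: Rational(-396, 13) ≈ -30.462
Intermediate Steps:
Function('g')(P) = Add(18, Mul(18, P)) (Function('g')(P) = Add(18, Mul(9, Mul(P, 2))) = Add(18, Mul(9, Mul(2, P))) = Add(18, Mul(18, P)))
Function('K')(A) = Mul(Pow(Add(18, Mul(19, A)), -1), Add(-3, A)) (Function('K')(A) = Mul(Add(A, -3), Pow(Add(A, Add(18, Mul(18, A))), -1)) = Mul(Add(-3, A), Pow(Add(18, Mul(19, A)), -1)) = Mul(Pow(Add(18, Mul(19, A)), -1), Add(-3, A)))
Function('V')(p, r) = Mul(p, Pow(Add(18, Mul(19, p)), -1), Add(-3, p)) (Function('V')(p, r) = Mul(Mul(Mul(Pow(Add(18, Mul(19, p)), -1), Add(-3, p)), p), 1) = Mul(Mul(p, Pow(Add(18, Mul(19, p)), -1), Add(-3, p)), 1) = Mul(p, Pow(Add(18, Mul(19, p)), -1), Add(-3, p)))
Mul(Add(Function('V')(-3, 0), 3), -12) = Mul(Add(Mul(-3, Pow(Add(18, Mul(19, -3)), -1), Add(-3, -3)), 3), -12) = Mul(Add(Mul(-3, Pow(Add(18, -57), -1), -6), 3), -12) = Mul(Add(Mul(-3, Pow(-39, -1), -6), 3), -12) = Mul(Add(Mul(-3, Rational(-1, 39), -6), 3), -12) = Mul(Add(Rational(-6, 13), 3), -12) = Mul(Rational(33, 13), -12) = Rational(-396, 13)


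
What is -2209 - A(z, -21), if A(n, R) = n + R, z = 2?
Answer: -2190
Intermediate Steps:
A(n, R) = R + n
-2209 - A(z, -21) = -2209 - (-21 + 2) = -2209 - 1*(-19) = -2209 + 19 = -2190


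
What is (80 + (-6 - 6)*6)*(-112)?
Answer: -896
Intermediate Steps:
(80 + (-6 - 6)*6)*(-112) = (80 - 12*6)*(-112) = (80 - 72)*(-112) = 8*(-112) = -896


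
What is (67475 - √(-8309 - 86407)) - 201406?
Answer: -133931 - 6*I*√2631 ≈ -1.3393e+5 - 307.76*I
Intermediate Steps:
(67475 - √(-8309 - 86407)) - 201406 = (67475 - √(-94716)) - 201406 = (67475 - 6*I*√2631) - 201406 = -133931 - 6*I*√2631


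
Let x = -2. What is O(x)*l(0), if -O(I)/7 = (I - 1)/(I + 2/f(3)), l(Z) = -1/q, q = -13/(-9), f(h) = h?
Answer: 567/52 ≈ 10.904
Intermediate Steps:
q = 13/9 (q = -13*(-1/9) = 13/9 ≈ 1.4444)
l(Z) = -9/13 (l(Z) = -1/13/9 = -1*9/13 = -9/13)
O(I) = -7*(-1 + I)/(2/3 + I) (O(I) = -7*(I - 1)/(I + 2/3) = -7*(-1 + I)/(I + 2*(1/3)) = -7*(-1 + I)/(I + 2/3) = -7*(-1 + I)/(2/3 + I))
O(x)*l(0) = (21*(1 - 1*(-2))/(2 + 3*(-2)))*(-9/13) = (21*(1 + 2)/(2 - 6))*(-9/13) = (21*3/(-4))*(-9/13) = (21*(-1/4)*3)*(-9/13) = -63/4*(-9/13) = 567/52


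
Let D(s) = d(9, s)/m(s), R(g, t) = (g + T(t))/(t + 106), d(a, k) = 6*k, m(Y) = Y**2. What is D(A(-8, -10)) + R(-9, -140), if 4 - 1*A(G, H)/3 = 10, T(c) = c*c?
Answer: -58807/102 ≈ -576.54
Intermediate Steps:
T(c) = c**2
A(G, H) = -18 (A(G, H) = 12 - 3*10 = 12 - 30 = -18)
R(g, t) = (g + t**2)/(106 + t) (R(g, t) = (g + t**2)/(t + 106) = (g + t**2)/(106 + t))
D(s) = 6/s (D(s) = (6*s)/(s**2) = (6*s)/s**2 = 6/s)
D(A(-8, -10)) + R(-9, -140) = 6/(-18) + (-9 + (-140)**2)/(106 - 140) = 6*(-1/18) + (-9 + 19600)/(-34) = -1/3 - 1/34*19591 = -1/3 - 19591/34 = -58807/102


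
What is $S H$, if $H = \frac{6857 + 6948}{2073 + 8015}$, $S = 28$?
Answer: $\frac{96635}{2522} \approx 38.317$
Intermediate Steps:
$H = \frac{13805}{10088} \approx 1.3685$
$S H = 28 \cdot \frac{13805}{10088} = \frac{96635}{2522}$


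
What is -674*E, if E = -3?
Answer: 2022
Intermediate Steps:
-674*E = -674*(-3) = 2022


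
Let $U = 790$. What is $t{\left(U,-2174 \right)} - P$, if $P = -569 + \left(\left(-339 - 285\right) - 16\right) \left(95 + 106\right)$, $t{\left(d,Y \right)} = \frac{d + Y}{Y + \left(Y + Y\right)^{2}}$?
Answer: $\frac{1221214340493}{9451465} \approx 1.2921 \cdot 10^{5}$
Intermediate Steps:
$t{\left(d,Y \right)} = \frac{Y + d}{Y + 4 Y^{2}}$ ($t{\left(d,Y \right)} = \frac{Y + d}{Y + \left(2 Y\right)^{2}} = \frac{Y + d}{Y + 4 Y^{2}}$)
$P = -129209$ ($P = -569 + \left(-624 - 16\right) 201 = -569 - 128640 = -129209$)
$t{\left(U,-2174 \right)} - P = \frac{-2174 + 790}{\left(-2174\right) \left(1 + 4 \left(-2174\right)\right)} - -129209 = \left(- \frac{1}{2174}\right) \frac{1}{1 - 8696} \left(-1384\right) + 129209 = \left(- \frac{1}{2174}\right) \frac{1}{-8695} \left(-1384\right) + 129209 = \left(- \frac{1}{2174}\right) \left(- \frac{1}{8695}\right) \left(-1384\right) + 129209 = - \frac{692}{9451465} + 129209 = \frac{1221214340493}{9451465}$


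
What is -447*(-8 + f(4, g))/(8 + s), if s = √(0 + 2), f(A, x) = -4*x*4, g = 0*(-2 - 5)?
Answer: 14304/31 - 1788*√2/31 ≈ 379.85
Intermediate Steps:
g = 0 (g = 0*(-7) = 0)
f(A, x) = -16*x
s = √2 ≈ 1.4142
-447*(-8 + f(4, g))/(8 + s) = -447*(-8 - 16*0)/(8 + √2) = -447*(-8 + 0)/(8 + √2) = -(-3576)/(8 + √2) = 3576/(8 + √2)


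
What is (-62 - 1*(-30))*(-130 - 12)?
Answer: 4544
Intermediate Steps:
(-62 - 1*(-30))*(-130 - 12) = (-62 + 30)*(-142) = -32*(-142) = 4544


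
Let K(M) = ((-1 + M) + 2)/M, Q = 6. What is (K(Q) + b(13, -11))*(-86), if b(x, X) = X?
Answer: 2537/3 ≈ 845.67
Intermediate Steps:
K(M) = (1 + M)/M
(K(Q) + b(13, -11))*(-86) = ((1 + 6)/6 - 11)*(-86) = ((1/6)*7 - 11)*(-86) = (7/6 - 11)*(-86) = -59/6*(-86) = 2537/3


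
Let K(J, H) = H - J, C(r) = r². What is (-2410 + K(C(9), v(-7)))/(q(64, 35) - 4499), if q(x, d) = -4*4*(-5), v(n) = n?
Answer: 2498/4419 ≈ 0.56529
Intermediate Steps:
q(x, d) = 80 (q(x, d) = -16*(-5) = 80)
(-2410 + K(C(9), v(-7)))/(q(64, 35) - 4499) = (-2410 + (-7 - 1*9²))/(80 - 4499) = (-2410 + (-7 - 1*81))/(-4419) = (-2410 + (-7 - 81))*(-1/4419) = (-2410 - 88)*(-1/4419) = -2498*(-1/4419) = 2498/4419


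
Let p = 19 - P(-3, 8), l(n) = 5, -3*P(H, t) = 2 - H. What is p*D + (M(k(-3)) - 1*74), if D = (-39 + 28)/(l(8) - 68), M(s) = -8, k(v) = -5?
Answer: -14816/189 ≈ -78.391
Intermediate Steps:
P(H, t) = -⅔ + H/3 (P(H, t) = -(2 - H)/3 = -⅔ + H/3)
p = 62/3 (p = 19 - (-⅔ + (⅓)*(-3)) = 19 - (-⅔ - 1) = 19 - 1*(-5/3) = 19 + 5/3 = 62/3 ≈ 20.667)
D = 11/63 (D = (-39 + 28)/(5 - 68) = -11/(-63) = -11*(-1/63) = 11/63 ≈ 0.17460)
p*D + (M(k(-3)) - 1*74) = (62/3)*(11/63) + (-8 - 1*74) = 682/189 + (-8 - 74) = 682/189 - 82 = -14816/189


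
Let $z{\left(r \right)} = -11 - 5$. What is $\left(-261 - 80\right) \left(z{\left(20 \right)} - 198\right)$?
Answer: $72974$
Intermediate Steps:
$z{\left(r \right)} = -16$ ($z{\left(r \right)} = -11 - 5 = -16$)
$\left(-261 - 80\right) \left(z{\left(20 \right)} - 198\right) = \left(-261 - 80\right) \left(-16 - 198\right) = \left(-341\right) \left(-214\right) = 72974$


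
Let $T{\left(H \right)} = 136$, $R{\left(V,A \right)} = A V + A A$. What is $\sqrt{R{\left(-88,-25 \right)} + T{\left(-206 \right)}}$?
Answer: $3 \sqrt{329} \approx 54.415$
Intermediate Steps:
$R{\left(V,A \right)} = A^{2} + A V$ ($R{\left(V,A \right)} = A V + A^{2} = A^{2} + A V$)
$\sqrt{R{\left(-88,-25 \right)} + T{\left(-206 \right)}} = \sqrt{- 25 \left(-25 - 88\right) + 136} = \sqrt{\left(-25\right) \left(-113\right) + 136} = \sqrt{2825 + 136} = \sqrt{2961} = 3 \sqrt{329}$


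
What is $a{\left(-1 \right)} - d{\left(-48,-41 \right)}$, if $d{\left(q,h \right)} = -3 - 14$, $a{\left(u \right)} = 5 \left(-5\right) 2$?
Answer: $-33$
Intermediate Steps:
$a{\left(u \right)} = -50$ ($a{\left(u \right)} = \left(-25\right) 2 = -50$)
$d{\left(q,h \right)} = -17$ ($d{\left(q,h \right)} = -3 - 14 = -17$)
$a{\left(-1 \right)} - d{\left(-48,-41 \right)} = -50 - -17 = -50 + 17 = -33$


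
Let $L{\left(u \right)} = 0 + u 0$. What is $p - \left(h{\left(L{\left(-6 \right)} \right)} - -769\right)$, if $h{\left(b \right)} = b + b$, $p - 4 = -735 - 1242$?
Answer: $-2742$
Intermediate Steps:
$p = -1973$ ($p = 4 - 1977 = -1973$)
$L{\left(u \right)} = 0$ ($L{\left(u \right)} = 0 + 0 = 0$)
$h{\left(b \right)} = 2 b$
$p - \left(h{\left(L{\left(-6 \right)} \right)} - -769\right) = -1973 - \left(2 \cdot 0 - -769\right) = -1973 - \left(0 + 769\right) = -1973 - 769 = -2742$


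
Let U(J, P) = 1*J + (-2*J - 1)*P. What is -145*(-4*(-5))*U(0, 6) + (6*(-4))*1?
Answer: 17376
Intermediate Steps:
U(J, P) = J + P*(-1 - 2*J) (U(J, P) = J + (-1 - 2*J)*P = J + P*(-1 - 2*J))
-145*(-4*(-5))*U(0, 6) + (6*(-4))*1 = -145*(-4*(-5))*(0 - 1*6 - 2*0*6) + (6*(-4))*1 = -2900*(0 - 6 + 0) - 24*1 = -2900*(-6) - 24 = -145*(-120) - 24 = 17400 - 24 = 17376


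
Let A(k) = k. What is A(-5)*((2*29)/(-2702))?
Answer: 145/1351 ≈ 0.10733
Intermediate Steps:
A(-5)*((2*29)/(-2702)) = -5*2*29/(-2702) = -290*(-1)/2702 = -5*(-29/1351) = 145/1351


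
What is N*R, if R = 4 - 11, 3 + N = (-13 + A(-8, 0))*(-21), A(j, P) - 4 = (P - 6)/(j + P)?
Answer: -4767/4 ≈ -1191.8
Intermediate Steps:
A(j, P) = 4 + (-6 + P)/(P + j) (A(j, P) = 4 + (P - 6)/(j + P) = 4 + (-6 + P)/(P + j))
N = 681/4 (N = -3 + (-13 + (-6 + 4*(-8) + 5*0)/(0 - 8))*(-21) = -3 + (-13 + (-6 - 32 + 0)/(-8))*(-21) = -3 + (-13 - ⅛*(-38))*(-21) = -3 + (-13 + 19/4)*(-21) = -3 - 33/4*(-21) = -3 + 693/4 = 681/4 ≈ 170.25)
R = -7
N*R = (681/4)*(-7) = -4767/4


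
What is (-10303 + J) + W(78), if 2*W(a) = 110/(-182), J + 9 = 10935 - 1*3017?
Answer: -435763/182 ≈ -2394.3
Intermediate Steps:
J = 7909 (J = -9 + (10935 - 1*3017) = -9 + (10935 - 3017) = -9 + 7918 = 7909)
W(a) = -55/182 (W(a) = (110/(-182))/2 = (110*(-1/182))/2 = (½)*(-55/91) = -55/182)
(-10303 + J) + W(78) = (-10303 + 7909) - 55/182 = -2394 - 55/182 = -435763/182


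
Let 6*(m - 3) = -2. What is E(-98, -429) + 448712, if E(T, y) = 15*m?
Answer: 448752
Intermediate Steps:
m = 8/3 (m = 3 + (⅙)*(-2) = 3 - ⅓ = 8/3 ≈ 2.6667)
E(T, y) = 40 (E(T, y) = 15*(8/3) = 40)
E(-98, -429) + 448712 = 40 + 448712 = 448752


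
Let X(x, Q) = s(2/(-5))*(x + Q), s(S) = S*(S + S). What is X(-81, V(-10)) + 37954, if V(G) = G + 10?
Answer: 948202/25 ≈ 37928.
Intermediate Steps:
V(G) = 10 + G
s(S) = 2*S**2 (s(S) = S*(2*S) = 2*S**2)
X(x, Q) = 8*Q/25 + 8*x/25 (X(x, Q) = (2*(2/(-5))**2)*(x + Q) = (2*(2*(-1/5))**2)*(Q + x) = (2*(-2/5)**2)*(Q + x) = (2*(4/25))*(Q + x) = 8*(Q + x)/25 = 8*Q/25 + 8*x/25)
X(-81, V(-10)) + 37954 = (8*(10 - 10)/25 + (8/25)*(-81)) + 37954 = ((8/25)*0 - 648/25) + 37954 = (0 - 648/25) + 37954 = -648/25 + 37954 = 948202/25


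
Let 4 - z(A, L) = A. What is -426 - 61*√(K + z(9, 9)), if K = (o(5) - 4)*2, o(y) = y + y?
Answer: -426 - 61*√7 ≈ -587.39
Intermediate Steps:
z(A, L) = 4 - A
o(y) = 2*y
K = 12 (K = (2*5 - 4)*2 = (10 - 4)*2 = 6*2 = 12)
-426 - 61*√(K + z(9, 9)) = -426 - 61*√(12 + (4 - 1*9)) = -426 - 61*√(12 + (4 - 9)) = -426 - 61*√(12 - 5) = -426 - 61*√7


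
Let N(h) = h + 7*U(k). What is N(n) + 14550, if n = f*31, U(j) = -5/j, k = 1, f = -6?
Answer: 14329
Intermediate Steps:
n = -186 (n = -6*31 = -186)
N(h) = -35 + h (N(h) = h + 7*(-5/1) = h + 7*(-5*1) = h + 7*(-5) = h - 35 = -35 + h)
N(n) + 14550 = (-35 - 186) + 14550 = -221 + 14550 = 14329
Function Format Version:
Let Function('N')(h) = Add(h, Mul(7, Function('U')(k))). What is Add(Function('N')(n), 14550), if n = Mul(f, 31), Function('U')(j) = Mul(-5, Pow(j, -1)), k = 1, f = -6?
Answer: 14329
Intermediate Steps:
n = -186 (n = Mul(-6, 31) = -186)
Function('N')(h) = Add(-35, h) (Function('N')(h) = Add(h, Mul(7, Mul(-5, Pow(1, -1)))) = Add(h, Mul(7, Mul(-5, 1))) = Add(h, Mul(7, -5)) = Add(h, -35) = Add(-35, h))
Add(Function('N')(n), 14550) = Add(Add(-35, -186), 14550) = Add(-221, 14550) = 14329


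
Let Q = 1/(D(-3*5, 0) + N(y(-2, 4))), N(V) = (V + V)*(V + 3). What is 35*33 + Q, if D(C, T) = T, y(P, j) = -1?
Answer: 4619/4 ≈ 1154.8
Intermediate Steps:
N(V) = 2*V*(3 + V) (N(V) = (2*V)*(3 + V) = 2*V*(3 + V))
Q = -1/4 (Q = 1/(0 + 2*(-1)*(3 - 1)) = 1/(0 + 2*(-1)*2) = 1/(0 - 4) = 1/(-4) = -1/4 ≈ -0.25000)
35*33 + Q = 35*33 - 1/4 = 1155 - 1/4 = 4619/4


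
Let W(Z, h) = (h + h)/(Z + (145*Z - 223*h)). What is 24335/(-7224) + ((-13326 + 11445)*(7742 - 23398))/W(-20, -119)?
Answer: -51267955644841/17544 ≈ -2.9223e+9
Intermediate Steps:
W(Z, h) = 2*h/(-223*h + 146*Z) (W(Z, h) = (2*h)/(Z + (-223*h + 145*Z)) = (2*h)/(-223*h + 146*Z) = 2*h/(-223*h + 146*Z))
24335/(-7224) + ((-13326 + 11445)*(7742 - 23398))/W(-20, -119) = 24335/(-7224) + ((-13326 + 11445)*(7742 - 23398))/((2*(-119)/(-223*(-119) + 146*(-20)))) = 24335*(-1/7224) + (-1881*(-15656))/((2*(-119)/(26537 - 2920))) = -24335/7224 + 29448936/((2*(-119)/23617)) = -24335/7224 + 29448936/((2*(-119)*(1/23617))) = -24335/7224 + 29448936/(-238/23617) = -24335/7224 + 29448936*(-23617/238) = -24335/7224 - 347747760756/119 = -51267955644841/17544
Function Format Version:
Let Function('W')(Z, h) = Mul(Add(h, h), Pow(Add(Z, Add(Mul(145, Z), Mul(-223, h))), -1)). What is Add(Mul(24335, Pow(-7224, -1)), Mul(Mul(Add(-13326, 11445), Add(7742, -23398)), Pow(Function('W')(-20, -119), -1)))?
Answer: Rational(-51267955644841, 17544) ≈ -2.9223e+9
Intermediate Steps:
Function('W')(Z, h) = Mul(2, h, Pow(Add(Mul(-223, h), Mul(146, Z)), -1)) (Function('W')(Z, h) = Mul(Mul(2, h), Pow(Add(Z, Add(Mul(-223, h), Mul(145, Z))), -1)) = Mul(Mul(2, h), Pow(Add(Mul(-223, h), Mul(146, Z)), -1)) = Mul(2, h, Pow(Add(Mul(-223, h), Mul(146, Z)), -1)))
Add(Mul(24335, Pow(-7224, -1)), Mul(Mul(Add(-13326, 11445), Add(7742, -23398)), Pow(Function('W')(-20, -119), -1))) = Add(Mul(24335, Pow(-7224, -1)), Mul(Mul(Add(-13326, 11445), Add(7742, -23398)), Pow(Mul(2, -119, Pow(Add(Mul(-223, -119), Mul(146, -20)), -1)), -1))) = Add(Mul(24335, Rational(-1, 7224)), Mul(Mul(-1881, -15656), Pow(Mul(2, -119, Pow(Add(26537, -2920), -1)), -1))) = Add(Rational(-24335, 7224), Mul(29448936, Pow(Mul(2, -119, Pow(23617, -1)), -1))) = Add(Rational(-24335, 7224), Mul(29448936, Pow(Mul(2, -119, Rational(1, 23617)), -1))) = Add(Rational(-24335, 7224), Mul(29448936, Pow(Rational(-238, 23617), -1))) = Add(Rational(-24335, 7224), Mul(29448936, Rational(-23617, 238))) = Add(Rational(-24335, 7224), Rational(-347747760756, 119)) = Rational(-51267955644841, 17544)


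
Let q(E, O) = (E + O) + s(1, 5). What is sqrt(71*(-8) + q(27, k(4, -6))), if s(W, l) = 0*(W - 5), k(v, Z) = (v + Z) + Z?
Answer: 3*I*sqrt(61) ≈ 23.431*I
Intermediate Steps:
k(v, Z) = v + 2*Z (k(v, Z) = (Z + v) + Z = v + 2*Z)
s(W, l) = 0 (s(W, l) = 0*(-5 + W) = 0)
q(E, O) = E + O (q(E, O) = (E + O) + 0 = E + O)
sqrt(71*(-8) + q(27, k(4, -6))) = sqrt(71*(-8) + (27 + (4 + 2*(-6)))) = sqrt(-568 + (27 + (4 - 12))) = sqrt(-568 + (27 - 8)) = sqrt(-568 + 19) = sqrt(-549) = 3*I*sqrt(61)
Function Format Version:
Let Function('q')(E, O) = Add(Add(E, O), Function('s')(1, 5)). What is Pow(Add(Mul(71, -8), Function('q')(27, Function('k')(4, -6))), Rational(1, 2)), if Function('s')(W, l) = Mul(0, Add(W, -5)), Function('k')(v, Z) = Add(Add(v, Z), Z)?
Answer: Mul(3, I, Pow(61, Rational(1, 2))) ≈ Mul(23.431, I)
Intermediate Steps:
Function('k')(v, Z) = Add(v, Mul(2, Z)) (Function('k')(v, Z) = Add(Add(Z, v), Z) = Add(v, Mul(2, Z)))
Function('s')(W, l) = 0 (Function('s')(W, l) = Mul(0, Add(-5, W)) = 0)
Function('q')(E, O) = Add(E, O) (Function('q')(E, O) = Add(Add(E, O), 0) = Add(E, O))
Pow(Add(Mul(71, -8), Function('q')(27, Function('k')(4, -6))), Rational(1, 2)) = Pow(Add(Mul(71, -8), Add(27, Add(4, Mul(2, -6)))), Rational(1, 2)) = Pow(Add(-568, Add(27, Add(4, -12))), Rational(1, 2)) = Pow(Add(-568, Add(27, -8)), Rational(1, 2)) = Pow(Add(-568, 19), Rational(1, 2)) = Pow(-549, Rational(1, 2)) = Mul(3, I, Pow(61, Rational(1, 2)))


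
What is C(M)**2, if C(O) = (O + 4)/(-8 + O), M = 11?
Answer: 25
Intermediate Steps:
C(O) = (4 + O)/(-8 + O)
C(M)**2 = ((4 + 11)/(-8 + 11))**2 = (15/3)**2 = ((1/3)*15)**2 = 5**2 = 25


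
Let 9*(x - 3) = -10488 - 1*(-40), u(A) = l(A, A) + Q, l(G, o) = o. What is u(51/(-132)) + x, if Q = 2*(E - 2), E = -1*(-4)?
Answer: -457093/396 ≈ -1154.3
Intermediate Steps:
E = 4
Q = 4 (Q = 2*(4 - 2) = 2*2 = 4)
u(A) = 4 + A (u(A) = A + 4 = 4 + A)
x = -10421/9 (x = 3 + (-10488 - 1*(-40))/9 = 3 + (-10488 + 40)/9 = 3 + (⅑)*(-10448) = 3 - 10448/9 = -10421/9 ≈ -1157.9)
u(51/(-132)) + x = (4 + 51/(-132)) - 10421/9 = (4 + 51*(-1/132)) - 10421/9 = (4 - 17/44) - 10421/9 = 159/44 - 10421/9 = -457093/396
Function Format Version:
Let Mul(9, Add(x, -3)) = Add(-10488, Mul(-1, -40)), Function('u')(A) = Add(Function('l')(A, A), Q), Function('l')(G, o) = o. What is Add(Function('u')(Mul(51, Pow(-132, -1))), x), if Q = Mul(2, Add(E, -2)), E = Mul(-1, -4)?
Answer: Rational(-457093, 396) ≈ -1154.3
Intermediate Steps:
E = 4
Q = 4 (Q = Mul(2, Add(4, -2)) = Mul(2, 2) = 4)
Function('u')(A) = Add(4, A) (Function('u')(A) = Add(A, 4) = Add(4, A))
x = Rational(-10421, 9) (x = Add(3, Mul(Rational(1, 9), Add(-10488, Mul(-1, -40)))) = Add(3, Mul(Rational(1, 9), Add(-10488, 40))) = Add(3, Mul(Rational(1, 9), -10448)) = Add(3, Rational(-10448, 9)) = Rational(-10421, 9) ≈ -1157.9)
Add(Function('u')(Mul(51, Pow(-132, -1))), x) = Add(Add(4, Mul(51, Pow(-132, -1))), Rational(-10421, 9)) = Add(Add(4, Mul(51, Rational(-1, 132))), Rational(-10421, 9)) = Add(Add(4, Rational(-17, 44)), Rational(-10421, 9)) = Add(Rational(159, 44), Rational(-10421, 9)) = Rational(-457093, 396)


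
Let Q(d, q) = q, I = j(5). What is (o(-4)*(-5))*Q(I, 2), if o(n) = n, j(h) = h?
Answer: 40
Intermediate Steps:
I = 5
(o(-4)*(-5))*Q(I, 2) = -4*(-5)*2 = 20*2 = 40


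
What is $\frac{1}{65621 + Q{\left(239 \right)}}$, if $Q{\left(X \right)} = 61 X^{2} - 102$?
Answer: $\frac{1}{3549900} \approx 2.817 \cdot 10^{-7}$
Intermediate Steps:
$Q{\left(X \right)} = -102 + 61 X^{2}$
$\frac{1}{65621 + Q{\left(239 \right)}} = \frac{1}{65621 - \left(102 - 61 \cdot 239^{2}\right)} = \frac{1}{65621 + \left(-102 + 61 \cdot 57121\right)} = \frac{1}{65621 + \left(-102 + 3484381\right)} = \frac{1}{65621 + 3484279} = \frac{1}{3549900}$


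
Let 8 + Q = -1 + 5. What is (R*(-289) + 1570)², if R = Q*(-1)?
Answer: 171396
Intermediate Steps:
Q = -4 (Q = -8 + (-1 + 5) = -8 + 4 = -4)
R = 4 (R = -4*(-1) = 4)
(R*(-289) + 1570)² = (4*(-289) + 1570)² = (-1156 + 1570)² = 414² = 171396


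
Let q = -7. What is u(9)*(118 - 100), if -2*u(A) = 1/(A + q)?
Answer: -9/2 ≈ -4.5000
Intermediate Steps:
u(A) = -1/(2*(-7 + A)) (u(A) = -1/(2*(A - 7)) = -1/(2*(-7 + A)))
u(9)*(118 - 100) = (-1/(-14 + 2*9))*(118 - 100) = -1/(-14 + 18)*18 = -1/4*18 = -9/2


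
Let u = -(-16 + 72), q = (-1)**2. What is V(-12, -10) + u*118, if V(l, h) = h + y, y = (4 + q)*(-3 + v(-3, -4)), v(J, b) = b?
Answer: -6653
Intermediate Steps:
q = 1
u = -56 (u = -1*56 = -56)
y = -35 (y = (4 + 1)*(-3 - 4) = 5*(-7) = -35)
V(l, h) = -35 + h (V(l, h) = h - 35 = -35 + h)
V(-12, -10) + u*118 = (-35 - 10) - 56*118 = -45 - 6608 = -6653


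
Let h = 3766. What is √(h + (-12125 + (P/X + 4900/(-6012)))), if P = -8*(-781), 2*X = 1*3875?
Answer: I*√1259818452791870/388275 ≈ 91.414*I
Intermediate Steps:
X = 3875/2 (X = (1*3875)/2 = (½)*3875 = 3875/2 ≈ 1937.5)
P = 6248
√(h + (-12125 + (P/X + 4900/(-6012)))) = √(3766 + (-12125 + (6248/(3875/2) + 4900/(-6012)))) = √(3766 + (-12125 + (6248*(2/3875) + 4900*(-1/6012)))) = √(3766 + (-12125 + (12496/3875 - 1225/1503))) = √(3766 + (-12125 + 14034613/5824125)) = √(3766 - 70603481012/5824125) = √(-48669826262/5824125) = I*√1259818452791870/388275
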